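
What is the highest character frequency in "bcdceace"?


Input: bcdceace
Character counts:
  'a': 1
  'b': 1
  'c': 3
  'd': 1
  'e': 2
Maximum frequency: 3

3


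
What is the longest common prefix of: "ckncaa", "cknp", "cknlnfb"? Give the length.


Words: ckncaa, cknp, cknlnfb
  Position 0: all 'c' => match
  Position 1: all 'k' => match
  Position 2: all 'n' => match
  Position 3: ('c', 'p', 'l') => mismatch, stop
LCP = "ckn" (length 3)

3


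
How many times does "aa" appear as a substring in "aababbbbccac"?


Searching for "aa" in "aababbbbccac"
Scanning each position:
  Position 0: "aa" => MATCH
  Position 1: "ab" => no
  Position 2: "ba" => no
  Position 3: "ab" => no
  Position 4: "bb" => no
  Position 5: "bb" => no
  Position 6: "bb" => no
  Position 7: "bc" => no
  Position 8: "cc" => no
  Position 9: "ca" => no
  Position 10: "ac" => no
Total occurrences: 1

1


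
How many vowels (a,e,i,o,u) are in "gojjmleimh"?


Input: gojjmleimh
Checking each character:
  'g' at position 0: consonant
  'o' at position 1: vowel (running total: 1)
  'j' at position 2: consonant
  'j' at position 3: consonant
  'm' at position 4: consonant
  'l' at position 5: consonant
  'e' at position 6: vowel (running total: 2)
  'i' at position 7: vowel (running total: 3)
  'm' at position 8: consonant
  'h' at position 9: consonant
Total vowels: 3

3


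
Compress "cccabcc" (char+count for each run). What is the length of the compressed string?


Input: cccabcc
Runs:
  'c' x 3 => "c3"
  'a' x 1 => "a1"
  'b' x 1 => "b1"
  'c' x 2 => "c2"
Compressed: "c3a1b1c2"
Compressed length: 8

8


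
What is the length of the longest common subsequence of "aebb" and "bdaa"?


LCS of "aebb" and "bdaa"
DP table:
           b    d    a    a
      0    0    0    0    0
  a   0    0    0    1    1
  e   0    0    0    1    1
  b   0    1    1    1    1
  b   0    1    1    1    1
LCS length = dp[4][4] = 1

1


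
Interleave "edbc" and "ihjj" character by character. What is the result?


Interleaving "edbc" and "ihjj":
  Position 0: 'e' from first, 'i' from second => "ei"
  Position 1: 'd' from first, 'h' from second => "dh"
  Position 2: 'b' from first, 'j' from second => "bj"
  Position 3: 'c' from first, 'j' from second => "cj"
Result: eidhbjcj

eidhbjcj


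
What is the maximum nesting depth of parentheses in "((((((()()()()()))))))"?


Input: "((((((()()()()()))))))"
Tracking depth:
  Position 0 '(': depth becomes 1
  Position 1 '(': depth becomes 2
  Position 2 '(': depth becomes 3
  Position 3 '(': depth becomes 4
  Position 4 '(': depth becomes 5
  Position 5 '(': depth becomes 6
  Position 6 '(': depth becomes 7
  Position 7 ')': depth becomes 6
  Position 8 '(': depth becomes 7
  Position 9 ')': depth becomes 6
  Position 10 '(': depth becomes 7
  Position 11 ')': depth becomes 6
  Position 12 '(': depth becomes 7
  Position 13 ')': depth becomes 6
  Position 14 '(': depth becomes 7
  Position 15 ')': depth becomes 6
  Position 16 ')': depth becomes 5
  Position 17 ')': depth becomes 4
  Position 18 ')': depth becomes 3
  Position 19 ')': depth becomes 2
  Position 20 ')': depth becomes 1
  Position 21 ')': depth becomes 0
Maximum depth reached: 7

7


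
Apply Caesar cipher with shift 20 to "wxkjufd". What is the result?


Caesar cipher: shift "wxkjufd" by 20
  'w' (pos 22) + 20 = pos 16 = 'q'
  'x' (pos 23) + 20 = pos 17 = 'r'
  'k' (pos 10) + 20 = pos 4 = 'e'
  'j' (pos 9) + 20 = pos 3 = 'd'
  'u' (pos 20) + 20 = pos 14 = 'o'
  'f' (pos 5) + 20 = pos 25 = 'z'
  'd' (pos 3) + 20 = pos 23 = 'x'
Result: qredozx

qredozx


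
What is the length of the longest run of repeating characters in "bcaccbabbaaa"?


Input: "bcaccbabbaaa"
Scanning for longest run:
  Position 1 ('c'): new char, reset run to 1
  Position 2 ('a'): new char, reset run to 1
  Position 3 ('c'): new char, reset run to 1
  Position 4 ('c'): continues run of 'c', length=2
  Position 5 ('b'): new char, reset run to 1
  Position 6 ('a'): new char, reset run to 1
  Position 7 ('b'): new char, reset run to 1
  Position 8 ('b'): continues run of 'b', length=2
  Position 9 ('a'): new char, reset run to 1
  Position 10 ('a'): continues run of 'a', length=2
  Position 11 ('a'): continues run of 'a', length=3
Longest run: 'a' with length 3

3


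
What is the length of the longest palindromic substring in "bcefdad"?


Input: "bcefdad"
Checking substrings for palindromes:
  [4:7] "dad" (len 3) => palindrome
Longest palindromic substring: "dad" with length 3

3


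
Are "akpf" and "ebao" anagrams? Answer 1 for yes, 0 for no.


Strings: "akpf", "ebao"
Sorted first:  afkp
Sorted second: abeo
Differ at position 1: 'f' vs 'b' => not anagrams

0


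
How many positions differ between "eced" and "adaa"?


Comparing "eced" and "adaa" position by position:
  Position 0: 'e' vs 'a' => DIFFER
  Position 1: 'c' vs 'd' => DIFFER
  Position 2: 'e' vs 'a' => DIFFER
  Position 3: 'd' vs 'a' => DIFFER
Positions that differ: 4

4


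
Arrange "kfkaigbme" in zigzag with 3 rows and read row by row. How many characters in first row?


Zigzag "kfkaigbme" into 3 rows:
Placing characters:
  'k' => row 0
  'f' => row 1
  'k' => row 2
  'a' => row 1
  'i' => row 0
  'g' => row 1
  'b' => row 2
  'm' => row 1
  'e' => row 0
Rows:
  Row 0: "kie"
  Row 1: "fagm"
  Row 2: "kb"
First row length: 3

3


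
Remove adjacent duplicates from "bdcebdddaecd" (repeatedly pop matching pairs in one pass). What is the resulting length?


Input: bdcebdddaecd
Stack-based adjacent duplicate removal:
  Read 'b': push. Stack: b
  Read 'd': push. Stack: bd
  Read 'c': push. Stack: bdc
  Read 'e': push. Stack: bdce
  Read 'b': push. Stack: bdceb
  Read 'd': push. Stack: bdcebd
  Read 'd': matches stack top 'd' => pop. Stack: bdceb
  Read 'd': push. Stack: bdcebd
  Read 'a': push. Stack: bdcebda
  Read 'e': push. Stack: bdcebdae
  Read 'c': push. Stack: bdcebdaec
  Read 'd': push. Stack: bdcebdaecd
Final stack: "bdcebdaecd" (length 10)

10


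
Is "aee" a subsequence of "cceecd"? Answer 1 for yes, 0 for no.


Check if "aee" is a subsequence of "cceecd"
Greedy scan:
  Position 0 ('c'): no match needed
  Position 1 ('c'): no match needed
  Position 2 ('e'): no match needed
  Position 3 ('e'): no match needed
  Position 4 ('c'): no match needed
  Position 5 ('d'): no match needed
Only matched 0/3 characters => not a subsequence

0


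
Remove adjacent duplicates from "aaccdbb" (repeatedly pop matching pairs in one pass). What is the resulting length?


Input: aaccdbb
Stack-based adjacent duplicate removal:
  Read 'a': push. Stack: a
  Read 'a': matches stack top 'a' => pop. Stack: (empty)
  Read 'c': push. Stack: c
  Read 'c': matches stack top 'c' => pop. Stack: (empty)
  Read 'd': push. Stack: d
  Read 'b': push. Stack: db
  Read 'b': matches stack top 'b' => pop. Stack: d
Final stack: "d" (length 1)

1


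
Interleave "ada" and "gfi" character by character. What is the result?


Interleaving "ada" and "gfi":
  Position 0: 'a' from first, 'g' from second => "ag"
  Position 1: 'd' from first, 'f' from second => "df"
  Position 2: 'a' from first, 'i' from second => "ai"
Result: agdfai

agdfai


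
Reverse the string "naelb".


Input: naelb
Reading characters right to left:
  Position 4: 'b'
  Position 3: 'l'
  Position 2: 'e'
  Position 1: 'a'
  Position 0: 'n'
Reversed: blean

blean


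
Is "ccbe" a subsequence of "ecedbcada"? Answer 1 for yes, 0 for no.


Check if "ccbe" is a subsequence of "ecedbcada"
Greedy scan:
  Position 0 ('e'): no match needed
  Position 1 ('c'): matches sub[0] = 'c'
  Position 2 ('e'): no match needed
  Position 3 ('d'): no match needed
  Position 4 ('b'): no match needed
  Position 5 ('c'): matches sub[1] = 'c'
  Position 6 ('a'): no match needed
  Position 7 ('d'): no match needed
  Position 8 ('a'): no match needed
Only matched 2/4 characters => not a subsequence

0


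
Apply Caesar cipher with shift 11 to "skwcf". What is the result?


Caesar cipher: shift "skwcf" by 11
  's' (pos 18) + 11 = pos 3 = 'd'
  'k' (pos 10) + 11 = pos 21 = 'v'
  'w' (pos 22) + 11 = pos 7 = 'h'
  'c' (pos 2) + 11 = pos 13 = 'n'
  'f' (pos 5) + 11 = pos 16 = 'q'
Result: dvhnq

dvhnq


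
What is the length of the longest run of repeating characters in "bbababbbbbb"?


Input: "bbababbbbbb"
Scanning for longest run:
  Position 1 ('b'): continues run of 'b', length=2
  Position 2 ('a'): new char, reset run to 1
  Position 3 ('b'): new char, reset run to 1
  Position 4 ('a'): new char, reset run to 1
  Position 5 ('b'): new char, reset run to 1
  Position 6 ('b'): continues run of 'b', length=2
  Position 7 ('b'): continues run of 'b', length=3
  Position 8 ('b'): continues run of 'b', length=4
  Position 9 ('b'): continues run of 'b', length=5
  Position 10 ('b'): continues run of 'b', length=6
Longest run: 'b' with length 6

6


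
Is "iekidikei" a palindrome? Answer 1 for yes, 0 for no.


Input: iekidikei
Reversed: iekidikei
  Compare pos 0 ('i') with pos 8 ('i'): match
  Compare pos 1 ('e') with pos 7 ('e'): match
  Compare pos 2 ('k') with pos 6 ('k'): match
  Compare pos 3 ('i') with pos 5 ('i'): match
Result: palindrome

1


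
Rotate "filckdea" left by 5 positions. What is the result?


Input: "filckdea", rotate left by 5
First 5 characters: "filck"
Remaining characters: "dea"
Concatenate remaining + first: "dea" + "filck" = "deafilck"

deafilck


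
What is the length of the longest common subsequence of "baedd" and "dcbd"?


LCS of "baedd" and "dcbd"
DP table:
           d    c    b    d
      0    0    0    0    0
  b   0    0    0    1    1
  a   0    0    0    1    1
  e   0    0    0    1    1
  d   0    1    1    1    2
  d   0    1    1    1    2
LCS length = dp[5][4] = 2

2


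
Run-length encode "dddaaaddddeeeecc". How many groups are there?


Input: dddaaaddddeeeecc
Scanning for consecutive runs:
  Group 1: 'd' x 3 (positions 0-2)
  Group 2: 'a' x 3 (positions 3-5)
  Group 3: 'd' x 4 (positions 6-9)
  Group 4: 'e' x 4 (positions 10-13)
  Group 5: 'c' x 2 (positions 14-15)
Total groups: 5

5


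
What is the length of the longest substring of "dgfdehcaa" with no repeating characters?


Input: "dgfdehcaa"
Sliding window (track last position of each char):
  Position 0 ('d'): window [0,0] length 1 -- new best
  Position 1 ('g'): window [0,1] length 2 -- new best
  Position 2 ('f'): window [0,2] length 3 -- new best
  Position 3 ('d'): repeat (last at 0), move window start to 1
  Position 3 ('d'): window [1,3] length 3
  Position 4 ('e'): window [1,4] length 4 -- new best
  Position 5 ('h'): window [1,5] length 5 -- new best
  Position 6 ('c'): window [1,6] length 6 -- new best
  Position 7 ('a'): window [1,7] length 7 -- new best
  Position 8 ('a'): repeat (last at 7), move window start to 8
  Position 8 ('a'): window [8,8] length 1
Longest substring with no repeats: "gfdehca" with length 7

7


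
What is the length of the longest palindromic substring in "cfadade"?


Input: "cfadade"
Checking substrings for palindromes:
  [2:5] "ada" (len 3) => palindrome
  [3:6] "dad" (len 3) => palindrome
Longest palindromic substring: "ada" with length 3

3


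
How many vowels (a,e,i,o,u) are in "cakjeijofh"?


Input: cakjeijofh
Checking each character:
  'c' at position 0: consonant
  'a' at position 1: vowel (running total: 1)
  'k' at position 2: consonant
  'j' at position 3: consonant
  'e' at position 4: vowel (running total: 2)
  'i' at position 5: vowel (running total: 3)
  'j' at position 6: consonant
  'o' at position 7: vowel (running total: 4)
  'f' at position 8: consonant
  'h' at position 9: consonant
Total vowels: 4

4


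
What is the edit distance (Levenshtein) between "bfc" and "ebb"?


Computing edit distance: "bfc" -> "ebb"
DP table:
           e    b    b
      0    1    2    3
  b   1    1    1    2
  f   2    2    2    2
  c   3    3    3    3
Edit distance = dp[3][3] = 3

3


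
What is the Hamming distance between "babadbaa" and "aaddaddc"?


Comparing "babadbaa" and "aaddaddc" position by position:
  Position 0: 'b' vs 'a' => differ
  Position 1: 'a' vs 'a' => same
  Position 2: 'b' vs 'd' => differ
  Position 3: 'a' vs 'd' => differ
  Position 4: 'd' vs 'a' => differ
  Position 5: 'b' vs 'd' => differ
  Position 6: 'a' vs 'd' => differ
  Position 7: 'a' vs 'c' => differ
Total differences (Hamming distance): 7

7


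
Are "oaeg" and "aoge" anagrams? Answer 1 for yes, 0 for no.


Strings: "oaeg", "aoge"
Sorted first:  aego
Sorted second: aego
Sorted forms match => anagrams

1


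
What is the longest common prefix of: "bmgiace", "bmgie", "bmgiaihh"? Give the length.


Words: bmgiace, bmgie, bmgiaihh
  Position 0: all 'b' => match
  Position 1: all 'm' => match
  Position 2: all 'g' => match
  Position 3: all 'i' => match
  Position 4: ('a', 'e', 'a') => mismatch, stop
LCP = "bmgi" (length 4)

4


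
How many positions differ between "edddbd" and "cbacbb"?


Comparing "edddbd" and "cbacbb" position by position:
  Position 0: 'e' vs 'c' => DIFFER
  Position 1: 'd' vs 'b' => DIFFER
  Position 2: 'd' vs 'a' => DIFFER
  Position 3: 'd' vs 'c' => DIFFER
  Position 4: 'b' vs 'b' => same
  Position 5: 'd' vs 'b' => DIFFER
Positions that differ: 5

5


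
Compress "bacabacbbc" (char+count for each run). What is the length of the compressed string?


Input: bacabacbbc
Runs:
  'b' x 1 => "b1"
  'a' x 1 => "a1"
  'c' x 1 => "c1"
  'a' x 1 => "a1"
  'b' x 1 => "b1"
  'a' x 1 => "a1"
  'c' x 1 => "c1"
  'b' x 2 => "b2"
  'c' x 1 => "c1"
Compressed: "b1a1c1a1b1a1c1b2c1"
Compressed length: 18

18


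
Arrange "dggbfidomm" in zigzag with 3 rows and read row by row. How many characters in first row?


Zigzag "dggbfidomm" into 3 rows:
Placing characters:
  'd' => row 0
  'g' => row 1
  'g' => row 2
  'b' => row 1
  'f' => row 0
  'i' => row 1
  'd' => row 2
  'o' => row 1
  'm' => row 0
  'm' => row 1
Rows:
  Row 0: "dfm"
  Row 1: "gbiom"
  Row 2: "gd"
First row length: 3

3


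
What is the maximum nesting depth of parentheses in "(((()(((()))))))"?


Input: "(((()(((()))))))"
Tracking depth:
  Position 0 '(': depth becomes 1
  Position 1 '(': depth becomes 2
  Position 2 '(': depth becomes 3
  Position 3 '(': depth becomes 4
  Position 4 ')': depth becomes 3
  Position 5 '(': depth becomes 4
  Position 6 '(': depth becomes 5
  Position 7 '(': depth becomes 6
  Position 8 '(': depth becomes 7
  Position 9 ')': depth becomes 6
  Position 10 ')': depth becomes 5
  Position 11 ')': depth becomes 4
  Position 12 ')': depth becomes 3
  Position 13 ')': depth becomes 2
  Position 14 ')': depth becomes 1
  Position 15 ')': depth becomes 0
Maximum depth reached: 7

7


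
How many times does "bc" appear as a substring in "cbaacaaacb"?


Searching for "bc" in "cbaacaaacb"
Scanning each position:
  Position 0: "cb" => no
  Position 1: "ba" => no
  Position 2: "aa" => no
  Position 3: "ac" => no
  Position 4: "ca" => no
  Position 5: "aa" => no
  Position 6: "aa" => no
  Position 7: "ac" => no
  Position 8: "cb" => no
Total occurrences: 0

0


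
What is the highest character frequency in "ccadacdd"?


Input: ccadacdd
Character counts:
  'a': 2
  'c': 3
  'd': 3
Maximum frequency: 3

3


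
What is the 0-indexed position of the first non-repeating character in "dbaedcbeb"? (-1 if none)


Input: dbaedcbeb
Character frequencies:
  'a': 1
  'b': 3
  'c': 1
  'd': 2
  'e': 2
Scanning left to right for freq == 1:
  Position 0 ('d'): freq=2, skip
  Position 1 ('b'): freq=3, skip
  Position 2 ('a'): unique! => answer = 2

2


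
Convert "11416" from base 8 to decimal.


Input: "11416" in base 8
Positional expansion:
  Digit '1' (value 1) x 8^4 = 4096
  Digit '1' (value 1) x 8^3 = 512
  Digit '4' (value 4) x 8^2 = 256
  Digit '1' (value 1) x 8^1 = 8
  Digit '6' (value 6) x 8^0 = 6
Sum = 4878

4878


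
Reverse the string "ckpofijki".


Input: ckpofijki
Reading characters right to left:
  Position 8: 'i'
  Position 7: 'k'
  Position 6: 'j'
  Position 5: 'i'
  Position 4: 'f'
  Position 3: 'o'
  Position 2: 'p'
  Position 1: 'k'
  Position 0: 'c'
Reversed: ikjifopkc

ikjifopkc


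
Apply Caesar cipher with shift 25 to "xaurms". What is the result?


Caesar cipher: shift "xaurms" by 25
  'x' (pos 23) + 25 = pos 22 = 'w'
  'a' (pos 0) + 25 = pos 25 = 'z'
  'u' (pos 20) + 25 = pos 19 = 't'
  'r' (pos 17) + 25 = pos 16 = 'q'
  'm' (pos 12) + 25 = pos 11 = 'l'
  's' (pos 18) + 25 = pos 17 = 'r'
Result: wztqlr

wztqlr


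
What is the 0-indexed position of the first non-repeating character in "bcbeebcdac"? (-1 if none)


Input: bcbeebcdac
Character frequencies:
  'a': 1
  'b': 3
  'c': 3
  'd': 1
  'e': 2
Scanning left to right for freq == 1:
  Position 0 ('b'): freq=3, skip
  Position 1 ('c'): freq=3, skip
  Position 2 ('b'): freq=3, skip
  Position 3 ('e'): freq=2, skip
  Position 4 ('e'): freq=2, skip
  Position 5 ('b'): freq=3, skip
  Position 6 ('c'): freq=3, skip
  Position 7 ('d'): unique! => answer = 7

7


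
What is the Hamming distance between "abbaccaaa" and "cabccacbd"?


Comparing "abbaccaaa" and "cabccacbd" position by position:
  Position 0: 'a' vs 'c' => differ
  Position 1: 'b' vs 'a' => differ
  Position 2: 'b' vs 'b' => same
  Position 3: 'a' vs 'c' => differ
  Position 4: 'c' vs 'c' => same
  Position 5: 'c' vs 'a' => differ
  Position 6: 'a' vs 'c' => differ
  Position 7: 'a' vs 'b' => differ
  Position 8: 'a' vs 'd' => differ
Total differences (Hamming distance): 7

7


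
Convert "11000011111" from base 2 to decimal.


Input: "11000011111" in base 2
Positional expansion:
  Digit '1' (value 1) x 2^10 = 1024
  Digit '1' (value 1) x 2^9 = 512
  Digit '0' (value 0) x 2^8 = 0
  Digit '0' (value 0) x 2^7 = 0
  Digit '0' (value 0) x 2^6 = 0
  Digit '0' (value 0) x 2^5 = 0
  Digit '1' (value 1) x 2^4 = 16
  Digit '1' (value 1) x 2^3 = 8
  Digit '1' (value 1) x 2^2 = 4
  Digit '1' (value 1) x 2^1 = 2
  Digit '1' (value 1) x 2^0 = 1
Sum = 1567

1567


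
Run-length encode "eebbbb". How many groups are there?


Input: eebbbb
Scanning for consecutive runs:
  Group 1: 'e' x 2 (positions 0-1)
  Group 2: 'b' x 4 (positions 2-5)
Total groups: 2

2


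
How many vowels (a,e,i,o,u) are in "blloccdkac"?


Input: blloccdkac
Checking each character:
  'b' at position 0: consonant
  'l' at position 1: consonant
  'l' at position 2: consonant
  'o' at position 3: vowel (running total: 1)
  'c' at position 4: consonant
  'c' at position 5: consonant
  'd' at position 6: consonant
  'k' at position 7: consonant
  'a' at position 8: vowel (running total: 2)
  'c' at position 9: consonant
Total vowels: 2

2


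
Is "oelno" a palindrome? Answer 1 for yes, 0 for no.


Input: oelno
Reversed: onleo
  Compare pos 0 ('o') with pos 4 ('o'): match
  Compare pos 1 ('e') with pos 3 ('n'): MISMATCH
Result: not a palindrome

0


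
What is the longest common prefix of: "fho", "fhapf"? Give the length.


Words: fho, fhapf
  Position 0: all 'f' => match
  Position 1: all 'h' => match
  Position 2: ('o', 'a') => mismatch, stop
LCP = "fh" (length 2)

2


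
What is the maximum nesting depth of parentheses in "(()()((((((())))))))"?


Input: "(()()((((((())))))))"
Tracking depth:
  Position 0 '(': depth becomes 1
  Position 1 '(': depth becomes 2
  Position 2 ')': depth becomes 1
  Position 3 '(': depth becomes 2
  Position 4 ')': depth becomes 1
  Position 5 '(': depth becomes 2
  Position 6 '(': depth becomes 3
  Position 7 '(': depth becomes 4
  Position 8 '(': depth becomes 5
  Position 9 '(': depth becomes 6
  Position 10 '(': depth becomes 7
  Position 11 '(': depth becomes 8
  Position 12 ')': depth becomes 7
  Position 13 ')': depth becomes 6
  Position 14 ')': depth becomes 5
  Position 15 ')': depth becomes 4
  Position 16 ')': depth becomes 3
  Position 17 ')': depth becomes 2
  Position 18 ')': depth becomes 1
  Position 19 ')': depth becomes 0
Maximum depth reached: 8

8


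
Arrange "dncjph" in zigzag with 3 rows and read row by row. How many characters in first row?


Zigzag "dncjph" into 3 rows:
Placing characters:
  'd' => row 0
  'n' => row 1
  'c' => row 2
  'j' => row 1
  'p' => row 0
  'h' => row 1
Rows:
  Row 0: "dp"
  Row 1: "njh"
  Row 2: "c"
First row length: 2

2


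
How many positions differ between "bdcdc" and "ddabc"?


Comparing "bdcdc" and "ddabc" position by position:
  Position 0: 'b' vs 'd' => DIFFER
  Position 1: 'd' vs 'd' => same
  Position 2: 'c' vs 'a' => DIFFER
  Position 3: 'd' vs 'b' => DIFFER
  Position 4: 'c' vs 'c' => same
Positions that differ: 3

3


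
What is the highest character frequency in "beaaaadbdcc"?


Input: beaaaadbdcc
Character counts:
  'a': 4
  'b': 2
  'c': 2
  'd': 2
  'e': 1
Maximum frequency: 4

4


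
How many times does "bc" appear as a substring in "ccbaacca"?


Searching for "bc" in "ccbaacca"
Scanning each position:
  Position 0: "cc" => no
  Position 1: "cb" => no
  Position 2: "ba" => no
  Position 3: "aa" => no
  Position 4: "ac" => no
  Position 5: "cc" => no
  Position 6: "ca" => no
Total occurrences: 0

0


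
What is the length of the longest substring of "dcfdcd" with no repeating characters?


Input: "dcfdcd"
Sliding window (track last position of each char):
  Position 0 ('d'): window [0,0] length 1 -- new best
  Position 1 ('c'): window [0,1] length 2 -- new best
  Position 2 ('f'): window [0,2] length 3 -- new best
  Position 3 ('d'): repeat (last at 0), move window start to 1
  Position 3 ('d'): window [1,3] length 3
  Position 4 ('c'): repeat (last at 1), move window start to 2
  Position 4 ('c'): window [2,4] length 3
  Position 5 ('d'): repeat (last at 3), move window start to 4
  Position 5 ('d'): window [4,5] length 2
Longest substring with no repeats: "dcf" with length 3

3


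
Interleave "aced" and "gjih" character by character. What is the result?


Interleaving "aced" and "gjih":
  Position 0: 'a' from first, 'g' from second => "ag"
  Position 1: 'c' from first, 'j' from second => "cj"
  Position 2: 'e' from first, 'i' from second => "ei"
  Position 3: 'd' from first, 'h' from second => "dh"
Result: agcjeidh

agcjeidh


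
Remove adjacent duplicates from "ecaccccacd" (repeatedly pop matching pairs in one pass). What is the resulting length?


Input: ecaccccacd
Stack-based adjacent duplicate removal:
  Read 'e': push. Stack: e
  Read 'c': push. Stack: ec
  Read 'a': push. Stack: eca
  Read 'c': push. Stack: ecac
  Read 'c': matches stack top 'c' => pop. Stack: eca
  Read 'c': push. Stack: ecac
  Read 'c': matches stack top 'c' => pop. Stack: eca
  Read 'a': matches stack top 'a' => pop. Stack: ec
  Read 'c': matches stack top 'c' => pop. Stack: e
  Read 'd': push. Stack: ed
Final stack: "ed" (length 2)

2


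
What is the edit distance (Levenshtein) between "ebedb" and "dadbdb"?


Computing edit distance: "ebedb" -> "dadbdb"
DP table:
           d    a    d    b    d    b
      0    1    2    3    4    5    6
  e   1    1    2    3    4    5    6
  b   2    2    2    3    3    4    5
  e   3    3    3    3    4    4    5
  d   4    3    4    3    4    4    5
  b   5    4    4    4    3    4    4
Edit distance = dp[5][6] = 4

4


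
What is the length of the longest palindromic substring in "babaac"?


Input: "babaac"
Checking substrings for palindromes:
  [0:3] "bab" (len 3) => palindrome
  [1:4] "aba" (len 3) => palindrome
  [3:5] "aa" (len 2) => palindrome
Longest palindromic substring: "bab" with length 3

3


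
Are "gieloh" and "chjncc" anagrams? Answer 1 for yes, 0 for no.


Strings: "gieloh", "chjncc"
Sorted first:  eghilo
Sorted second: ccchjn
Differ at position 0: 'e' vs 'c' => not anagrams

0


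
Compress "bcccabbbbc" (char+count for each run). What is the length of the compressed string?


Input: bcccabbbbc
Runs:
  'b' x 1 => "b1"
  'c' x 3 => "c3"
  'a' x 1 => "a1"
  'b' x 4 => "b4"
  'c' x 1 => "c1"
Compressed: "b1c3a1b4c1"
Compressed length: 10

10


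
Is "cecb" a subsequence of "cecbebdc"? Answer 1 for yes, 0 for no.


Check if "cecb" is a subsequence of "cecbebdc"
Greedy scan:
  Position 0 ('c'): matches sub[0] = 'c'
  Position 1 ('e'): matches sub[1] = 'e'
  Position 2 ('c'): matches sub[2] = 'c'
  Position 3 ('b'): matches sub[3] = 'b'
  Position 4 ('e'): no match needed
  Position 5 ('b'): no match needed
  Position 6 ('d'): no match needed
  Position 7 ('c'): no match needed
All 4 characters matched => is a subsequence

1


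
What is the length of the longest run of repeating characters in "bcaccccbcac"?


Input: "bcaccccbcac"
Scanning for longest run:
  Position 1 ('c'): new char, reset run to 1
  Position 2 ('a'): new char, reset run to 1
  Position 3 ('c'): new char, reset run to 1
  Position 4 ('c'): continues run of 'c', length=2
  Position 5 ('c'): continues run of 'c', length=3
  Position 6 ('c'): continues run of 'c', length=4
  Position 7 ('b'): new char, reset run to 1
  Position 8 ('c'): new char, reset run to 1
  Position 9 ('a'): new char, reset run to 1
  Position 10 ('c'): new char, reset run to 1
Longest run: 'c' with length 4

4


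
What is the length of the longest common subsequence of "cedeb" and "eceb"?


LCS of "cedeb" and "eceb"
DP table:
           e    c    e    b
      0    0    0    0    0
  c   0    0    1    1    1
  e   0    1    1    2    2
  d   0    1    1    2    2
  e   0    1    1    2    2
  b   0    1    1    2    3
LCS length = dp[5][4] = 3

3


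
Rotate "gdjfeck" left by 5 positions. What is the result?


Input: "gdjfeck", rotate left by 5
First 5 characters: "gdjfe"
Remaining characters: "ck"
Concatenate remaining + first: "ck" + "gdjfe" = "ckgdjfe"

ckgdjfe


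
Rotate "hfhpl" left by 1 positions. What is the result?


Input: "hfhpl", rotate left by 1
First 1 characters: "h"
Remaining characters: "fhpl"
Concatenate remaining + first: "fhpl" + "h" = "fhplh"

fhplh


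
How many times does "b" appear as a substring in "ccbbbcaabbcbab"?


Searching for "b" in "ccbbbcaabbcbab"
Scanning each position:
  Position 0: "c" => no
  Position 1: "c" => no
  Position 2: "b" => MATCH
  Position 3: "b" => MATCH
  Position 4: "b" => MATCH
  Position 5: "c" => no
  Position 6: "a" => no
  Position 7: "a" => no
  Position 8: "b" => MATCH
  Position 9: "b" => MATCH
  Position 10: "c" => no
  Position 11: "b" => MATCH
  Position 12: "a" => no
  Position 13: "b" => MATCH
Total occurrences: 7

7


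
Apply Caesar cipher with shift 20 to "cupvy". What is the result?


Caesar cipher: shift "cupvy" by 20
  'c' (pos 2) + 20 = pos 22 = 'w'
  'u' (pos 20) + 20 = pos 14 = 'o'
  'p' (pos 15) + 20 = pos 9 = 'j'
  'v' (pos 21) + 20 = pos 15 = 'p'
  'y' (pos 24) + 20 = pos 18 = 's'
Result: wojps

wojps


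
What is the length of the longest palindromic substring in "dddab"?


Input: "dddab"
Checking substrings for palindromes:
  [0:3] "ddd" (len 3) => palindrome
  [0:2] "dd" (len 2) => palindrome
  [1:3] "dd" (len 2) => palindrome
Longest palindromic substring: "ddd" with length 3

3


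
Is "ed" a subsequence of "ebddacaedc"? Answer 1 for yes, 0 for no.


Check if "ed" is a subsequence of "ebddacaedc"
Greedy scan:
  Position 0 ('e'): matches sub[0] = 'e'
  Position 1 ('b'): no match needed
  Position 2 ('d'): matches sub[1] = 'd'
  Position 3 ('d'): no match needed
  Position 4 ('a'): no match needed
  Position 5 ('c'): no match needed
  Position 6 ('a'): no match needed
  Position 7 ('e'): no match needed
  Position 8 ('d'): no match needed
  Position 9 ('c'): no match needed
All 2 characters matched => is a subsequence

1


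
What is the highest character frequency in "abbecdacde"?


Input: abbecdacde
Character counts:
  'a': 2
  'b': 2
  'c': 2
  'd': 2
  'e': 2
Maximum frequency: 2

2


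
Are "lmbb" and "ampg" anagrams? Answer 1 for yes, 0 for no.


Strings: "lmbb", "ampg"
Sorted first:  bblm
Sorted second: agmp
Differ at position 0: 'b' vs 'a' => not anagrams

0


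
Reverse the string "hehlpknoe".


Input: hehlpknoe
Reading characters right to left:
  Position 8: 'e'
  Position 7: 'o'
  Position 6: 'n'
  Position 5: 'k'
  Position 4: 'p'
  Position 3: 'l'
  Position 2: 'h'
  Position 1: 'e'
  Position 0: 'h'
Reversed: eonkplheh

eonkplheh


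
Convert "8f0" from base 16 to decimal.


Input: "8f0" in base 16
Positional expansion:
  Digit '8' (value 8) x 16^2 = 2048
  Digit 'f' (value 15) x 16^1 = 240
  Digit '0' (value 0) x 16^0 = 0
Sum = 2288

2288


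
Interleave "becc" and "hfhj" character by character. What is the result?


Interleaving "becc" and "hfhj":
  Position 0: 'b' from first, 'h' from second => "bh"
  Position 1: 'e' from first, 'f' from second => "ef"
  Position 2: 'c' from first, 'h' from second => "ch"
  Position 3: 'c' from first, 'j' from second => "cj"
Result: bhefchcj

bhefchcj


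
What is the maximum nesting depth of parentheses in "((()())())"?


Input: "((()())())"
Tracking depth:
  Position 0 '(': depth becomes 1
  Position 1 '(': depth becomes 2
  Position 2 '(': depth becomes 3
  Position 3 ')': depth becomes 2
  Position 4 '(': depth becomes 3
  Position 5 ')': depth becomes 2
  Position 6 ')': depth becomes 1
  Position 7 '(': depth becomes 2
  Position 8 ')': depth becomes 1
  Position 9 ')': depth becomes 0
Maximum depth reached: 3

3


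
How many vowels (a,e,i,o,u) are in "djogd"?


Input: djogd
Checking each character:
  'd' at position 0: consonant
  'j' at position 1: consonant
  'o' at position 2: vowel (running total: 1)
  'g' at position 3: consonant
  'd' at position 4: consonant
Total vowels: 1

1


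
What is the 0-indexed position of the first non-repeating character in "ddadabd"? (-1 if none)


Input: ddadabd
Character frequencies:
  'a': 2
  'b': 1
  'd': 4
Scanning left to right for freq == 1:
  Position 0 ('d'): freq=4, skip
  Position 1 ('d'): freq=4, skip
  Position 2 ('a'): freq=2, skip
  Position 3 ('d'): freq=4, skip
  Position 4 ('a'): freq=2, skip
  Position 5 ('b'): unique! => answer = 5

5


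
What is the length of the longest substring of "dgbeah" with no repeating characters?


Input: "dgbeah"
Sliding window (track last position of each char):
  Position 0 ('d'): window [0,0] length 1 -- new best
  Position 1 ('g'): window [0,1] length 2 -- new best
  Position 2 ('b'): window [0,2] length 3 -- new best
  Position 3 ('e'): window [0,3] length 4 -- new best
  Position 4 ('a'): window [0,4] length 5 -- new best
  Position 5 ('h'): window [0,5] length 6 -- new best
Longest substring with no repeats: "dgbeah" with length 6

6


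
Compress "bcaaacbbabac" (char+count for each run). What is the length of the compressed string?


Input: bcaaacbbabac
Runs:
  'b' x 1 => "b1"
  'c' x 1 => "c1"
  'a' x 3 => "a3"
  'c' x 1 => "c1"
  'b' x 2 => "b2"
  'a' x 1 => "a1"
  'b' x 1 => "b1"
  'a' x 1 => "a1"
  'c' x 1 => "c1"
Compressed: "b1c1a3c1b2a1b1a1c1"
Compressed length: 18

18


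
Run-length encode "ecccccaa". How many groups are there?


Input: ecccccaa
Scanning for consecutive runs:
  Group 1: 'e' x 1 (positions 0-0)
  Group 2: 'c' x 5 (positions 1-5)
  Group 3: 'a' x 2 (positions 6-7)
Total groups: 3

3


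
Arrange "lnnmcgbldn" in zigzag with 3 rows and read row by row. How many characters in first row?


Zigzag "lnnmcgbldn" into 3 rows:
Placing characters:
  'l' => row 0
  'n' => row 1
  'n' => row 2
  'm' => row 1
  'c' => row 0
  'g' => row 1
  'b' => row 2
  'l' => row 1
  'd' => row 0
  'n' => row 1
Rows:
  Row 0: "lcd"
  Row 1: "nmgln"
  Row 2: "nb"
First row length: 3

3


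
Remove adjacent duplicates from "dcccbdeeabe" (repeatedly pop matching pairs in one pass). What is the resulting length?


Input: dcccbdeeabe
Stack-based adjacent duplicate removal:
  Read 'd': push. Stack: d
  Read 'c': push. Stack: dc
  Read 'c': matches stack top 'c' => pop. Stack: d
  Read 'c': push. Stack: dc
  Read 'b': push. Stack: dcb
  Read 'd': push. Stack: dcbd
  Read 'e': push. Stack: dcbde
  Read 'e': matches stack top 'e' => pop. Stack: dcbd
  Read 'a': push. Stack: dcbda
  Read 'b': push. Stack: dcbdab
  Read 'e': push. Stack: dcbdabe
Final stack: "dcbdabe" (length 7)

7


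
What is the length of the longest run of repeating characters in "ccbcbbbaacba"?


Input: "ccbcbbbaacba"
Scanning for longest run:
  Position 1 ('c'): continues run of 'c', length=2
  Position 2 ('b'): new char, reset run to 1
  Position 3 ('c'): new char, reset run to 1
  Position 4 ('b'): new char, reset run to 1
  Position 5 ('b'): continues run of 'b', length=2
  Position 6 ('b'): continues run of 'b', length=3
  Position 7 ('a'): new char, reset run to 1
  Position 8 ('a'): continues run of 'a', length=2
  Position 9 ('c'): new char, reset run to 1
  Position 10 ('b'): new char, reset run to 1
  Position 11 ('a'): new char, reset run to 1
Longest run: 'b' with length 3

3


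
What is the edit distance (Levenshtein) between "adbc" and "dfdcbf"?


Computing edit distance: "adbc" -> "dfdcbf"
DP table:
           d    f    d    c    b    f
      0    1    2    3    4    5    6
  a   1    1    2    3    4    5    6
  d   2    1    2    2    3    4    5
  b   3    2    2    3    3    3    4
  c   4    3    3    3    3    4    4
Edit distance = dp[4][6] = 4

4


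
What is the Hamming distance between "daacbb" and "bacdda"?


Comparing "daacbb" and "bacdda" position by position:
  Position 0: 'd' vs 'b' => differ
  Position 1: 'a' vs 'a' => same
  Position 2: 'a' vs 'c' => differ
  Position 3: 'c' vs 'd' => differ
  Position 4: 'b' vs 'd' => differ
  Position 5: 'b' vs 'a' => differ
Total differences (Hamming distance): 5

5


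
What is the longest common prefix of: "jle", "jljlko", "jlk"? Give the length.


Words: jle, jljlko, jlk
  Position 0: all 'j' => match
  Position 1: all 'l' => match
  Position 2: ('e', 'j', 'k') => mismatch, stop
LCP = "jl" (length 2)

2


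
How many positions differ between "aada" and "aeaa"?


Comparing "aada" and "aeaa" position by position:
  Position 0: 'a' vs 'a' => same
  Position 1: 'a' vs 'e' => DIFFER
  Position 2: 'd' vs 'a' => DIFFER
  Position 3: 'a' vs 'a' => same
Positions that differ: 2

2


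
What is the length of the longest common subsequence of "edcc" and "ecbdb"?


LCS of "edcc" and "ecbdb"
DP table:
           e    c    b    d    b
      0    0    0    0    0    0
  e   0    1    1    1    1    1
  d   0    1    1    1    2    2
  c   0    1    2    2    2    2
  c   0    1    2    2    2    2
LCS length = dp[4][5] = 2

2


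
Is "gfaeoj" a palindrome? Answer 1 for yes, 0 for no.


Input: gfaeoj
Reversed: joeafg
  Compare pos 0 ('g') with pos 5 ('j'): MISMATCH
  Compare pos 1 ('f') with pos 4 ('o'): MISMATCH
  Compare pos 2 ('a') with pos 3 ('e'): MISMATCH
Result: not a palindrome

0


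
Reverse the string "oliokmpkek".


Input: oliokmpkek
Reading characters right to left:
  Position 9: 'k'
  Position 8: 'e'
  Position 7: 'k'
  Position 6: 'p'
  Position 5: 'm'
  Position 4: 'k'
  Position 3: 'o'
  Position 2: 'i'
  Position 1: 'l'
  Position 0: 'o'
Reversed: kekpmkoilo

kekpmkoilo


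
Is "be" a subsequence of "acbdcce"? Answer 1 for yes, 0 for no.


Check if "be" is a subsequence of "acbdcce"
Greedy scan:
  Position 0 ('a'): no match needed
  Position 1 ('c'): no match needed
  Position 2 ('b'): matches sub[0] = 'b'
  Position 3 ('d'): no match needed
  Position 4 ('c'): no match needed
  Position 5 ('c'): no match needed
  Position 6 ('e'): matches sub[1] = 'e'
All 2 characters matched => is a subsequence

1


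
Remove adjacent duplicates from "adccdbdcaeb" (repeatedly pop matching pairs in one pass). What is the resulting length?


Input: adccdbdcaeb
Stack-based adjacent duplicate removal:
  Read 'a': push. Stack: a
  Read 'd': push. Stack: ad
  Read 'c': push. Stack: adc
  Read 'c': matches stack top 'c' => pop. Stack: ad
  Read 'd': matches stack top 'd' => pop. Stack: a
  Read 'b': push. Stack: ab
  Read 'd': push. Stack: abd
  Read 'c': push. Stack: abdc
  Read 'a': push. Stack: abdca
  Read 'e': push. Stack: abdcae
  Read 'b': push. Stack: abdcaeb
Final stack: "abdcaeb" (length 7)

7


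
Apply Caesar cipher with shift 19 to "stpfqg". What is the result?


Caesar cipher: shift "stpfqg" by 19
  's' (pos 18) + 19 = pos 11 = 'l'
  't' (pos 19) + 19 = pos 12 = 'm'
  'p' (pos 15) + 19 = pos 8 = 'i'
  'f' (pos 5) + 19 = pos 24 = 'y'
  'q' (pos 16) + 19 = pos 9 = 'j'
  'g' (pos 6) + 19 = pos 25 = 'z'
Result: lmiyjz

lmiyjz


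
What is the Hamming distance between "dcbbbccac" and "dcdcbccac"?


Comparing "dcbbbccac" and "dcdcbccac" position by position:
  Position 0: 'd' vs 'd' => same
  Position 1: 'c' vs 'c' => same
  Position 2: 'b' vs 'd' => differ
  Position 3: 'b' vs 'c' => differ
  Position 4: 'b' vs 'b' => same
  Position 5: 'c' vs 'c' => same
  Position 6: 'c' vs 'c' => same
  Position 7: 'a' vs 'a' => same
  Position 8: 'c' vs 'c' => same
Total differences (Hamming distance): 2

2


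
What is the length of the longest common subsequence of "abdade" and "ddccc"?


LCS of "abdade" and "ddccc"
DP table:
           d    d    c    c    c
      0    0    0    0    0    0
  a   0    0    0    0    0    0
  b   0    0    0    0    0    0
  d   0    1    1    1    1    1
  a   0    1    1    1    1    1
  d   0    1    2    2    2    2
  e   0    1    2    2    2    2
LCS length = dp[6][5] = 2

2


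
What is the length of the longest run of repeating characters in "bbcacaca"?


Input: "bbcacaca"
Scanning for longest run:
  Position 1 ('b'): continues run of 'b', length=2
  Position 2 ('c'): new char, reset run to 1
  Position 3 ('a'): new char, reset run to 1
  Position 4 ('c'): new char, reset run to 1
  Position 5 ('a'): new char, reset run to 1
  Position 6 ('c'): new char, reset run to 1
  Position 7 ('a'): new char, reset run to 1
Longest run: 'b' with length 2

2


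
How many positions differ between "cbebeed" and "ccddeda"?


Comparing "cbebeed" and "ccddeda" position by position:
  Position 0: 'c' vs 'c' => same
  Position 1: 'b' vs 'c' => DIFFER
  Position 2: 'e' vs 'd' => DIFFER
  Position 3: 'b' vs 'd' => DIFFER
  Position 4: 'e' vs 'e' => same
  Position 5: 'e' vs 'd' => DIFFER
  Position 6: 'd' vs 'a' => DIFFER
Positions that differ: 5

5


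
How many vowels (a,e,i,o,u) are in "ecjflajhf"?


Input: ecjflajhf
Checking each character:
  'e' at position 0: vowel (running total: 1)
  'c' at position 1: consonant
  'j' at position 2: consonant
  'f' at position 3: consonant
  'l' at position 4: consonant
  'a' at position 5: vowel (running total: 2)
  'j' at position 6: consonant
  'h' at position 7: consonant
  'f' at position 8: consonant
Total vowels: 2

2


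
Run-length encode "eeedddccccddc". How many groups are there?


Input: eeedddccccddc
Scanning for consecutive runs:
  Group 1: 'e' x 3 (positions 0-2)
  Group 2: 'd' x 3 (positions 3-5)
  Group 3: 'c' x 4 (positions 6-9)
  Group 4: 'd' x 2 (positions 10-11)
  Group 5: 'c' x 1 (positions 12-12)
Total groups: 5

5


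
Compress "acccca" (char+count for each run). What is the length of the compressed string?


Input: acccca
Runs:
  'a' x 1 => "a1"
  'c' x 4 => "c4"
  'a' x 1 => "a1"
Compressed: "a1c4a1"
Compressed length: 6

6


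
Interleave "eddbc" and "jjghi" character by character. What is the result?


Interleaving "eddbc" and "jjghi":
  Position 0: 'e' from first, 'j' from second => "ej"
  Position 1: 'd' from first, 'j' from second => "dj"
  Position 2: 'd' from first, 'g' from second => "dg"
  Position 3: 'b' from first, 'h' from second => "bh"
  Position 4: 'c' from first, 'i' from second => "ci"
Result: ejdjdgbhci

ejdjdgbhci


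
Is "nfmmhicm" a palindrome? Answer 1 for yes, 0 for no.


Input: nfmmhicm
Reversed: mcihmmfn
  Compare pos 0 ('n') with pos 7 ('m'): MISMATCH
  Compare pos 1 ('f') with pos 6 ('c'): MISMATCH
  Compare pos 2 ('m') with pos 5 ('i'): MISMATCH
  Compare pos 3 ('m') with pos 4 ('h'): MISMATCH
Result: not a palindrome

0


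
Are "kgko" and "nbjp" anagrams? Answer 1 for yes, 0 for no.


Strings: "kgko", "nbjp"
Sorted first:  gkko
Sorted second: bjnp
Differ at position 0: 'g' vs 'b' => not anagrams

0
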